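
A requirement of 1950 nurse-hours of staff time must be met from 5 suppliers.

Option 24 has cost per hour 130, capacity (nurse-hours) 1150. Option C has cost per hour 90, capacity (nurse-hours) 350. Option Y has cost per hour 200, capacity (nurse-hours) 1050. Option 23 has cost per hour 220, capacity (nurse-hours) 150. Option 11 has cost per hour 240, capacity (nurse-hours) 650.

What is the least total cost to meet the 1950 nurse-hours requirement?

271000

Use suppliers in increasing cost order.
Option C at 90: take all 350 nurse-hours ; 1600 still needed.
Option 24 at 130: take all 1150 nurse-hours ; 450 still needed.
Option Y (200): take the remaining 450 ; done.
Option 23, Option 11: unused.
Cost = 350×90 + 1150×130 + 450×200 = 271000.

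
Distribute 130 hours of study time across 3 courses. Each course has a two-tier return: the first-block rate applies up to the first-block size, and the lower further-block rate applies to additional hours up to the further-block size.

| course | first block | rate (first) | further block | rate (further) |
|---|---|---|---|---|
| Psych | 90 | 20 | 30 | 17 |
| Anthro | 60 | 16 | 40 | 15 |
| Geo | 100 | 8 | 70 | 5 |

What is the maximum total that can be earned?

Rank every tier by rate: Psych/tier1 20 > Psych/tier2 17 > Anthro/tier1 16 > Anthro/tier2 15 > Geo/tier1 8 > Geo/tier2 5.
Psych/tier1 (20): +90 — 40 left.
Psych tier2 at 17: fill all 30 — 10 left.
Anthro tier1 at 16: only 10 left, fill 10.
Total = 20×90 + 17×30 + 16×10 = 2470.

2470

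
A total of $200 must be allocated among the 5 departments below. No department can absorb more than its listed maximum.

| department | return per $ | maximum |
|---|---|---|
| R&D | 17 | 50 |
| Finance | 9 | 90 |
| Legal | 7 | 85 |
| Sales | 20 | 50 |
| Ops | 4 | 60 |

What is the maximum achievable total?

Rank by return per $: Sales 20 > R&D 17 > Finance 9 > Legal 7 > Ops 4.
Sales takes 50 to reach its cap of 50 ; 150 left.
Give R&D 50 to hit its cap of 50 ; 100 left.
Finance: +90 to 90 (cap) ; 10 left.
Only 10 left; Legal takes them to reach 10.
Total = 17×50 + 9×90 + 7×10 + 20×50 = 2730.

2730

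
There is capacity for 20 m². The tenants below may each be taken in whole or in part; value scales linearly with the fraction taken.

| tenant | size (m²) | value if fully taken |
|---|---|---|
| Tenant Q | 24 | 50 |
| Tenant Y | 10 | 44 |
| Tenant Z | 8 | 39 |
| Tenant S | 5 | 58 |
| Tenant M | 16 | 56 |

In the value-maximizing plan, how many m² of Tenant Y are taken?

Best value per unit of size first: Tenant S 58/5≈11.6, Tenant Z 39/8≈4.88, Tenant Y 44/10≈4.4, Tenant M 56/16≈3.5, Tenant Q 50/24≈2.08.
Tenant S: take in full, 5 m² for value 58 — 15 left.
Take all of Tenant Z (8 m², value 39) — 7 m² left.
7 m² left: a 7/10 share of Tenant Y gives 44×7/10 = 30.8.

7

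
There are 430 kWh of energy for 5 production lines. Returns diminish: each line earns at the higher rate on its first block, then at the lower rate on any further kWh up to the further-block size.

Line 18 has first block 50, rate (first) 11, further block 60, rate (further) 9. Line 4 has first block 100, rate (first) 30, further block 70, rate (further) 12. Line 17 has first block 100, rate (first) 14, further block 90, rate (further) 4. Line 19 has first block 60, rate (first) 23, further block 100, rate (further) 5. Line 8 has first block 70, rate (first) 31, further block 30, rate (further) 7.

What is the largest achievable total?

Order all 10 blocks by rate: Line 8/first 31 > Line 4/first 30 > Line 19/first 23 > Line 17/first 14 > Line 4/second 12 > Line 18/first 11 > Line 18/second 9 > Line 8/second 7 > Line 19/second 5 > Line 17/second 4.
Line 8/first (31): +70 — 360 left.
Line 4/first (30): +100 — 260 left.
Line 19/first (23): +60 — 200 left.
Fill Line 17 first block (100 at 14) — 100 left.
Line 4 second at 12: fill all 70 — 30 left.
Line 18/first: +30 of 50 at 11; pool empty.
Total = 31×70 + 30×100 + 23×60 + 14×100 + 12×70 + 11×30 = 9120.

9120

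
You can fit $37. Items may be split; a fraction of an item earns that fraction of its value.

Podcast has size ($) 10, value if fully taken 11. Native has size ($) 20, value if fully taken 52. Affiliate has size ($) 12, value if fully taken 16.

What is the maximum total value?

73.5

Sort by value density: Native 52/20≈2.6, Affiliate 16/12≈1.33, Podcast 11/10≈1.1.
Take all of Native (20 $, value 52) ; 17 $ left.
All 12 $ of Affiliate fit (value 16) ; 5 remain.
Only 5 $ remain; take 5/10 of Podcast for value 11×5/10 = 5.5.
Total value = 73.5.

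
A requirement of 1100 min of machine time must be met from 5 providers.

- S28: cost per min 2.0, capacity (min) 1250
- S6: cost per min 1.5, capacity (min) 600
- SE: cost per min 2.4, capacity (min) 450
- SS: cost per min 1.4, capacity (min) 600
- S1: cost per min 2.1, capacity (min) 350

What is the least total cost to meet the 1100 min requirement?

Fill from the cheapest provider first.
Take 600 from SS at 1.4 — need 500 more.
S6 (1.5): take the remaining 500 — done.
S28, S1, SE: unused.
Cost = 600×1.4 + 500×1.5 = 1590.

1590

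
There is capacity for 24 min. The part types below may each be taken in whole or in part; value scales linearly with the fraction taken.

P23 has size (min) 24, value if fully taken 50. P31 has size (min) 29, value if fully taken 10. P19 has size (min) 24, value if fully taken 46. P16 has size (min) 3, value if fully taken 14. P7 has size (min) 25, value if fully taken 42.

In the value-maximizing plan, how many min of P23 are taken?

21

Rank by value-to-size ratio: P16 14/3≈4.67, P23 50/24≈2.08, P19 46/24≈1.92, P7 42/25≈1.68, P31 10/29≈0.345.
Take all of P16 (3 min, value 14) — 21 min left.
Fill the last 21 min with part of P23: 21/24 of it earns 43.75.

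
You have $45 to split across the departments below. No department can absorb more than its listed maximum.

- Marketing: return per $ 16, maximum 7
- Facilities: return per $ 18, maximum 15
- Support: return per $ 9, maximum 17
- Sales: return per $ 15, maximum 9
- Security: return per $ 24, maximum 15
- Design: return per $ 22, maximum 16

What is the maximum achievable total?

964

Rank by return per $: Security 24 > Design 22 > Facilities 18 > Marketing 16 > Sales 15 > Support 9.
Security takes 15 to reach its cap of 15 ; 30 left.
Design takes 16 to reach its cap of 16 ; 14 left.
Facilities: +14 (room for 15) → 14. Pool exhausted.
Total = 18×14 + 24×15 + 22×16 = 964.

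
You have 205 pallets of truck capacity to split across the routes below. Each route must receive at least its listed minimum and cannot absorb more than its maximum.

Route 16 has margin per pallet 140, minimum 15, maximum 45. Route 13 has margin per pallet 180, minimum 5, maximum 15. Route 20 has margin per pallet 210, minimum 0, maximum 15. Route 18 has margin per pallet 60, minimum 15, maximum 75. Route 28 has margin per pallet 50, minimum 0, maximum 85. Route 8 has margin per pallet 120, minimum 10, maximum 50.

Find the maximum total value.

22900

Meeting every minimum uses 15+5+0+15+0+10 = 45 pallets, leaving 160.
Order the routes by margin per pallet: Route 20 210 > Route 13 180 > Route 16 140 > Route 8 120 > Route 18 60 > Route 28 50.
Give Route 20 15 more to hit its cap of 15 ; 145 left.
Give Route 13 10 more to hit its cap of 15 ; 135 left.
Route 16 takes 30 more to reach its cap of 45 ; 105 left.
Route 8 takes 40 more to reach its cap of 50 ; 65 left.
Route 18 takes 60 more to reach its cap of 75 ; 5 left.
Route 28: +5 (room for 85) → 5. Pool exhausted.
Total = 140×45 + 180×15 + 210×15 + 60×75 + 50×5 + 120×50 = 22900.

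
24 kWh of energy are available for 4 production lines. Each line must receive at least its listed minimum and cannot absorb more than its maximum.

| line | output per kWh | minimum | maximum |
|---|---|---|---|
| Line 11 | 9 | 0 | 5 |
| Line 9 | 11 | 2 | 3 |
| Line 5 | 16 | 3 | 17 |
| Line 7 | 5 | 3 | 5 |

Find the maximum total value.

329

Meeting every minimum uses 0+2+3+3 = 8 kWh, leaving 16.
Highest output per kWh first: Line 5 16 > Line 9 11 > Line 11 9 > Line 7 5.
Line 5: +14 to 17 (cap) → 2 left.
Give Line 9 1 more to hit its cap of 3 → 1 left.
Only 1 left; Line 11 takes them to reach 1.
Total = 9×1 + 11×3 + 16×17 + 5×3 = 329.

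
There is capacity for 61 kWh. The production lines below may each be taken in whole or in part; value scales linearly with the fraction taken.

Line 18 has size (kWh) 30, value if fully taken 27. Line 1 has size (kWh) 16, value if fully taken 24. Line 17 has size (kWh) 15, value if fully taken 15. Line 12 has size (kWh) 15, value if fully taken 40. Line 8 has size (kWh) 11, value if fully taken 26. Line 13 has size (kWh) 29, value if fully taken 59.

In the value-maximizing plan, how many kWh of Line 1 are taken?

Best value per unit of size first: Line 12 40/15≈2.67, Line 8 26/11≈2.36, Line 13 59/29≈2.03, Line 1 24/16≈1.5, Line 17 15/15≈1, Line 18 27/30≈0.9.
Line 12: take in full, 15 kWh for value 40 — 46 left.
Line 8: take in full, 11 kWh for value 26 — 35 left.
Take all of Line 13 (29 kWh, value 59) — 6 kWh left.
Only 6 kWh remain; take 6/16 of Line 1 for value 24×6/16 = 9.

6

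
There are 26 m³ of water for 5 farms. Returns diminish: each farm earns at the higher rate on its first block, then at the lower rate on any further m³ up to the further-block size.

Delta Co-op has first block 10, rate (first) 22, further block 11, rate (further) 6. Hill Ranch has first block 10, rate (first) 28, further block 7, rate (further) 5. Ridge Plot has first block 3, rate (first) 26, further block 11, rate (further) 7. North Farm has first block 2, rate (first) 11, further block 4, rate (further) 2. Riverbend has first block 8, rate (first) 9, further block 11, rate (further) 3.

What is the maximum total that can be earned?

609

Order all 10 blocks by rate: Hill Ranch/first 28 > Ridge Plot/first 26 > Delta Co-op/first 22 > North Farm/first 11 > Riverbend/first 9 > Ridge Plot/second 7 > Delta Co-op/second 6 > Hill Ranch/second 5 > Riverbend/second 3 > North Farm/second 2.
Fill Hill Ranch first block (10 at 28) → 16 left.
Ridge Plot/first (26): +3 → 13 left.
Delta Co-op/first (22): +10 → 3 left.
North Farm/first (11): +2 → 1 left.
Riverbend first at 9: only 1 left, fill 1.
Total = 28×10 + 26×3 + 22×10 + 11×2 + 9×1 = 609.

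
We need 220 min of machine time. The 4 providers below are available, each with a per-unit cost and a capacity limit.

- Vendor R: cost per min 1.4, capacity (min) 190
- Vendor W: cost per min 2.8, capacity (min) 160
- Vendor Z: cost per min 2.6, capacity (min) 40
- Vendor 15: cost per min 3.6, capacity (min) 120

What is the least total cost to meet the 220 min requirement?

344

Cheapest first:
Take 190 from Vendor R at 1.4 → need 30 more.
Vendor Z (2.6): take the remaining 30 → done.
Vendor W, Vendor 15: unused.
Cost = 190×1.4 + 30×2.6 = 344.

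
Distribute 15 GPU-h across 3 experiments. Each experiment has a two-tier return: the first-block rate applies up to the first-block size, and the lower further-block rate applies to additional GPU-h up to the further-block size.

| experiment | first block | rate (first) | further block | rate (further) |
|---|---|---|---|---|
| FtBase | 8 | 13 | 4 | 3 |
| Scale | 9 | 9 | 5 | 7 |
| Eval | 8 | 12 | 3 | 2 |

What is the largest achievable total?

Rank every tier by rate: FtBase/T1 13 > Eval/T1 12 > Scale/T1 9 > Scale/T2 7 > FtBase/T2 3 > Eval/T2 2.
FtBase T1 at 13: fill all 8 — 7 left.
7 remain; put them into Eval T1 at 12.
Total = 13×8 + 12×7 = 188.

188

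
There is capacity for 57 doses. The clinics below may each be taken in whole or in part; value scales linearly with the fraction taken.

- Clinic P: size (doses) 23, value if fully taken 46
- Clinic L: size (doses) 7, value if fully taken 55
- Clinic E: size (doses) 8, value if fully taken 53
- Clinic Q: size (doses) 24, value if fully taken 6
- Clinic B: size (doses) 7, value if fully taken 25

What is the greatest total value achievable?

182

Rank by value-to-size ratio: Clinic L 55/7≈7.86, Clinic E 53/8≈6.62, Clinic B 25/7≈3.57, Clinic P 46/23≈2, Clinic Q 6/24≈0.25.
Take all of Clinic L (7 doses, value 55) — 50 doses left.
All 8 doses of Clinic E fit (value 53) — 42 remain.
All 7 doses of Clinic B fit (value 25) — 35 remain.
All 23 doses of Clinic P fit (value 46) — 12 remain.
12 doses left: a 12/24 share of Clinic Q gives 6×12/24 = 3.
Total value = 182.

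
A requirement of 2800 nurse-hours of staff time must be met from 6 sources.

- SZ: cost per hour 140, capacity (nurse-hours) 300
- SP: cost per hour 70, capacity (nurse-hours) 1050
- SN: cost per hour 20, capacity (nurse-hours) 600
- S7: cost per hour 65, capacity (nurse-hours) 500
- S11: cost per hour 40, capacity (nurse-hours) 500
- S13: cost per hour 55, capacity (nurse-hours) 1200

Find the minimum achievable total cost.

Use sources in increasing cost order.
Take 600 from SN at 20 — need 2200 more.
Take 500 from S11 at 40 — need 1700 more.
S13 at 55: take all 1200 nurse-hours — 500 still needed.
S7 at 65: take all 500 nurse-hours — 0 still needed.
SP, SZ: unused.
Cost = 600×20 + 500×40 + 1200×55 + 500×65 = 130500.

130500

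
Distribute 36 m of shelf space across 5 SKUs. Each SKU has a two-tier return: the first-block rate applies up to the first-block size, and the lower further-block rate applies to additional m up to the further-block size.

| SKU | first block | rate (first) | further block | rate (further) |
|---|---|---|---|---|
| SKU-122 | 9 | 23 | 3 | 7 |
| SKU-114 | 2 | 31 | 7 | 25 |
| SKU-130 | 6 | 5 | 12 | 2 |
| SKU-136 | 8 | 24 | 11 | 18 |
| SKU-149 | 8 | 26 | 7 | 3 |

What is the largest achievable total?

Treat each block as its own option and order by rate: SKU-114/first 31 > SKU-149/first 26 > SKU-114/second 25 > SKU-136/first 24 > SKU-122/first 23 > SKU-136/second 18 > SKU-122/second 7 > SKU-130/first 5 > SKU-149/second 3 > SKU-130/second 2.
Fill SKU-114 first block (2 at 31) ; 34 left.
Fill SKU-149 first block (8 at 26) ; 26 left.
SKU-114 second at 25: fill all 7 ; 19 left.
Fill SKU-136 first block (8 at 24) ; 11 left.
SKU-122 first at 23: fill all 9 ; 2 left.
SKU-136/second: +2 of 11 at 18; pool empty.
Total = 31×2 + 26×8 + 25×7 + 24×8 + 23×9 + 18×2 = 880.

880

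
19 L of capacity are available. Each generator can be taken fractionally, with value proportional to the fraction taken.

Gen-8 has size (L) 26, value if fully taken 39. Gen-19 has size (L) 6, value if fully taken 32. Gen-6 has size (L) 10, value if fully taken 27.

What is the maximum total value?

63.5

Sort by value density: Gen-19 32/6≈5.33, Gen-6 27/10≈2.7, Gen-8 39/26≈1.5.
All 6 L of Gen-19 fit (value 32) — 13 remain.
Take all of Gen-6 (10 L, value 27) — 3 L left.
Fill the last 3 L with part of Gen-8: 3/26 of it earns 4.5.
Total value = 63.5.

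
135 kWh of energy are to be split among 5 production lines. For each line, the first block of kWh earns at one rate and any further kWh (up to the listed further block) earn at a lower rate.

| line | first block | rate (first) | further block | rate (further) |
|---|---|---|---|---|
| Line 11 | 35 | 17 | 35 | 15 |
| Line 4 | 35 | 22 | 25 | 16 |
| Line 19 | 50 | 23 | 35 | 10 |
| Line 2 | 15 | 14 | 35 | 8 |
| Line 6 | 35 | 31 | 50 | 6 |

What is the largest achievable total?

Rank every tier by rate: Line 6/first 31 > Line 19/first 23 > Line 4/first 22 > Line 11/first 17 > Line 4/second 16 > Line 11/second 15 > Line 2/first 14 > Line 19/second 10 > Line 2/second 8 > Line 6/second 6.
Line 6 first at 31: fill all 35 — 100 left.
Line 19 first at 23: fill all 50 — 50 left.
Line 4 first at 22: fill all 35 — 15 left.
15 remain; put them into Line 11 first at 17.
Total = 31×35 + 23×50 + 22×35 + 17×15 = 3260.

3260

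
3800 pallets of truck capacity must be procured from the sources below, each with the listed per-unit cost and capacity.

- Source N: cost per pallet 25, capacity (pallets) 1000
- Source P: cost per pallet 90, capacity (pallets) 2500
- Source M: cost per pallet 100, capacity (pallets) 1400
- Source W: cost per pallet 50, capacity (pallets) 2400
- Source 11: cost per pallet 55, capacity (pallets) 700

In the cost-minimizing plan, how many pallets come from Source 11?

Cheapest first:
Take 1000 from Source N at 25 ; need 2800 more.
Take 2400 from Source W at 50 ; need 400 more.
Take 400 from Source 11 at 55 to finish.
Source P, Source M: unused.

400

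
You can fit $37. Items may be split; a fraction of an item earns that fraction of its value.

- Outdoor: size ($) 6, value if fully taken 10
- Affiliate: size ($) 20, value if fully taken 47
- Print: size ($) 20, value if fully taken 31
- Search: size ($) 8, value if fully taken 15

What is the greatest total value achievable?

Sort by value density: Affiliate 47/20≈2.35, Search 15/8≈1.88, Outdoor 10/6≈1.67, Print 31/20≈1.55.
Affiliate: take in full, 20 $ for value 47 — 17 left.
All 8 $ of Search fit (value 15) — 9 remain.
Take all of Outdoor (6 $, value 10) — 3 $ left.
3 $ left: a 3/20 share of Print gives 31×3/20 = 4.65.
Total value = 76.65.

76.65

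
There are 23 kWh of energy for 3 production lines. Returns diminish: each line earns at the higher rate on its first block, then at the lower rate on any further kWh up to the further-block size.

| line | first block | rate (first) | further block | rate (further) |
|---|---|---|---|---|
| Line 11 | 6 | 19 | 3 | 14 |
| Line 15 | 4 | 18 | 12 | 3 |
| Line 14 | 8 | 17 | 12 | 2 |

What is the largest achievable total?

370

Rank every tier by rate: Line 11/first 19 > Line 15/first 18 > Line 14/first 17 > Line 11/second 14 > Line 15/second 3 > Line 14/second 2.
Line 11 first at 19: fill all 6 → 17 left.
Line 15/first (18): +4 → 13 left.
Fill Line 14 first block (8 at 17) → 5 left.
Line 11 second at 14: fill all 3 → 2 left.
Line 15/second: +2 of 12 at 3; pool empty.
Total = 19×6 + 18×4 + 17×8 + 14×3 + 3×2 = 370.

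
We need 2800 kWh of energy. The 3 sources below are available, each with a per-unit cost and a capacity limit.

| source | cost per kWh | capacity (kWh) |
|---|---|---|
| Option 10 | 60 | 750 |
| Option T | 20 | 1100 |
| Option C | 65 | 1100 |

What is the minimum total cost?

128750

Fill from the cheapest source first.
Option T (20): use full 1100 — 1700 kWh to go.
Take 750 from Option 10 at 60 — need 950 more.
Option C at 65: take 950 of its 1100 — requirement met.
Cost = 1100×20 + 750×60 + 950×65 = 128750.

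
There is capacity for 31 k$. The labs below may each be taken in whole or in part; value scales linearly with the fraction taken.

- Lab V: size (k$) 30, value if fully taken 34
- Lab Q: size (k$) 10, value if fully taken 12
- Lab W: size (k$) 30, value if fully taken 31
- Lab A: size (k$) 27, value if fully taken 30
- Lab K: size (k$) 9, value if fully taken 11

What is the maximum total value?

Sort by value density: Lab K 11/9≈1.22, Lab Q 12/10≈1.2, Lab V 34/30≈1.13, Lab A 30/27≈1.11, Lab W 31/30≈1.03.
Lab K: take in full, 9 k$ for value 11 → 22 left.
Lab Q: take in full, 10 k$ for value 12 → 12 left.
Only 12 k$ remain; take 12/30 of Lab V for value 34×12/30 = 13.6.
Total value = 36.6.

36.6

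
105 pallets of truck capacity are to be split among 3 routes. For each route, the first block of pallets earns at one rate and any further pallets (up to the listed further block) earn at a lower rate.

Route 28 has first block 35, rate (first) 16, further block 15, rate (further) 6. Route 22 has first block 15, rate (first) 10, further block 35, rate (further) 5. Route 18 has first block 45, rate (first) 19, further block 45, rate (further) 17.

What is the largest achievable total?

1860

Order all 6 blocks by rate: Route 18/T1 19 > Route 18/T2 17 > Route 28/T1 16 > Route 22/T1 10 > Route 28/T2 6 > Route 22/T2 5.
Route 18/T1 (19): +45 — 60 left.
Route 18/T2 (17): +45 — 15 left.
15 remain; put them into Route 28 T1 at 16.
Total = 19×45 + 17×45 + 16×15 = 1860.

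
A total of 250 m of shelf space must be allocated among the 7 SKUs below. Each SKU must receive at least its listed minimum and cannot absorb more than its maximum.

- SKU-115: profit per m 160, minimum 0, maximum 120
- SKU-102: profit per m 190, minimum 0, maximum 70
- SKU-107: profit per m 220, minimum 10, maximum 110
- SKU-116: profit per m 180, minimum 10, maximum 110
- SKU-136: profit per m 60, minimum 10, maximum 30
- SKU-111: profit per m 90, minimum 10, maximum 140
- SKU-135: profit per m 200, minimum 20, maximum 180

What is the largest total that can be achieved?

49500

Meeting every minimum uses 0+0+10+10+10+10+20 = 60 m, leaving 190.
Order the SKUs by profit per m: SKU-107 220 > SKU-135 200 > SKU-102 190 > SKU-116 180 > SKU-115 160 > SKU-111 90 > SKU-136 60.
Give SKU-107 100 more to hit its cap of 110 ; 90 left.
SKU-135: +90 (room for 160) → 110. Pool exhausted.
Total = 220×110 + 180×10 + 60×10 + 90×10 + 200×110 = 49500.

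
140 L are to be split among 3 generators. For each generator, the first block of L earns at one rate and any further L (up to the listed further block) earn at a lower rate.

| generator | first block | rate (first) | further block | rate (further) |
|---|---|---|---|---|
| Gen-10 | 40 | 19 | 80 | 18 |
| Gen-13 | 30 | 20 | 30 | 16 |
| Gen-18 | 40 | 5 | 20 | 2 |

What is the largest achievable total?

2620

Treat each block as its own option and order by rate: Gen-13/first 20 > Gen-10/first 19 > Gen-10/second 18 > Gen-13/second 16 > Gen-18/first 5 > Gen-18/second 2.
Gen-13/first (20): +30 ; 110 left.
Fill Gen-10 first block (40 at 19) ; 70 left.
Gen-10 second at 18: only 70 left, fill 70.
Total = 20×30 + 19×40 + 18×70 = 2620.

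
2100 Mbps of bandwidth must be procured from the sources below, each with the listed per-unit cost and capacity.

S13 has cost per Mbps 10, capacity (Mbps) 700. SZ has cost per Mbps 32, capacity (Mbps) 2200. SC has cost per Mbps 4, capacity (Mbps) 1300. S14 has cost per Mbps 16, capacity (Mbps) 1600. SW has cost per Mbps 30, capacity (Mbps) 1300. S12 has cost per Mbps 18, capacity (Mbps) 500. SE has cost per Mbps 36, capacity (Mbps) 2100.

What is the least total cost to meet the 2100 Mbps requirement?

13800

Cheapest first:
SC at 4: take all 1300 Mbps → 800 still needed.
Take 700 from S13 at 10 → need 100 more.
S14 (16): take the remaining 100 → done.
S12, SW, SZ, SE: unused.
Cost = 1300×4 + 700×10 + 100×16 = 13800.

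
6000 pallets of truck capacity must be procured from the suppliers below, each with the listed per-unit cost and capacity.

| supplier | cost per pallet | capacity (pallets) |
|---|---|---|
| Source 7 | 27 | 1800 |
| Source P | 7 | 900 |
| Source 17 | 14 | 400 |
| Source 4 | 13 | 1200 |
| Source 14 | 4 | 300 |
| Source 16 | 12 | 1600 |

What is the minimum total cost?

91100

Cheapest first:
Source 14 (4): use full 300 ; 5700 pallets to go.
Source P at 7: take all 900 pallets ; 4800 still needed.
Source 16 (12): use full 1600 ; 3200 pallets to go.
Take 1200 from Source 4 at 13 ; need 2000 more.
Take 400 from Source 17 at 14 ; need 1600 more.
Source 7 (27): take the remaining 1600 ; done.
Cost = 300×4 + 900×7 + 1600×12 + 1200×13 + 400×14 + 1600×27 = 91100.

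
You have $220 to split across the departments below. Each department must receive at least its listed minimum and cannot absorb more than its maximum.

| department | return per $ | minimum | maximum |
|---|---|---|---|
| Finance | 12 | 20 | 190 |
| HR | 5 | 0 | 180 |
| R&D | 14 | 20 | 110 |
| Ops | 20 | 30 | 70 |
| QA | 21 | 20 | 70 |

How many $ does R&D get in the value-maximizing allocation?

Meeting every minimum uses 20+0+20+30+20 = 90 $, leaving 130.
Highest return per $ first: QA 21 > Ops 20 > R&D 14 > Finance 12 > HR 5.
QA: +50 to 70 (cap) → 80 left.
Ops takes 40 more to reach its cap of 70 → 40 left.
Only 40 left; R&D takes them to reach 60.

60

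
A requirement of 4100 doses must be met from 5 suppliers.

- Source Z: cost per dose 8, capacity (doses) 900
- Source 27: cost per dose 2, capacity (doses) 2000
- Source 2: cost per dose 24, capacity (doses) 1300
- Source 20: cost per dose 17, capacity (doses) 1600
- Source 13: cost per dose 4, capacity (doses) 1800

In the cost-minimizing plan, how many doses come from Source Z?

300

Cheapest first:
Source 27 (2): use full 2000 ; 2100 doses to go.
Source 13 (4): use full 1800 ; 300 doses to go.
Source Z at 8: take 300 of its 900 ; requirement met.
Source 20, Source 2: unused.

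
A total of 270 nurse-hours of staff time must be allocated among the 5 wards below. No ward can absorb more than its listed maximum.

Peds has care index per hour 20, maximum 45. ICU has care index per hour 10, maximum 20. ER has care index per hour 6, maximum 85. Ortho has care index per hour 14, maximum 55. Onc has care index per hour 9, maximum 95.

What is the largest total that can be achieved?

Order the wards by care index per hour: Peds 20 > Ortho 14 > ICU 10 > Onc 9 > ER 6.
Peds takes 45 to reach its cap of 45 — 225 left.
Give Ortho 55 to hit its cap of 55 — 170 left.
Give ICU 20 to hit its cap of 20 — 150 left.
Onc takes 95 to reach its cap of 95 — 55 left.
ER: +55 (room for 85) → 55. Pool exhausted.
Total = 20×45 + 10×20 + 6×55 + 14×55 + 9×95 = 3055.

3055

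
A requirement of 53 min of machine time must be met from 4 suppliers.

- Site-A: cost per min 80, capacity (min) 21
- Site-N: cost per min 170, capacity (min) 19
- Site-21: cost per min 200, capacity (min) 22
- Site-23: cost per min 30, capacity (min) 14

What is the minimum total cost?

Use suppliers in increasing cost order.
Site-23 at 30: take all 14 min — 39 still needed.
Site-A (80): use full 21 — 18 min to go.
Take 18 from Site-N at 170 to finish.
Site-21: unused.
Cost = 14×30 + 21×80 + 18×170 = 5160.

5160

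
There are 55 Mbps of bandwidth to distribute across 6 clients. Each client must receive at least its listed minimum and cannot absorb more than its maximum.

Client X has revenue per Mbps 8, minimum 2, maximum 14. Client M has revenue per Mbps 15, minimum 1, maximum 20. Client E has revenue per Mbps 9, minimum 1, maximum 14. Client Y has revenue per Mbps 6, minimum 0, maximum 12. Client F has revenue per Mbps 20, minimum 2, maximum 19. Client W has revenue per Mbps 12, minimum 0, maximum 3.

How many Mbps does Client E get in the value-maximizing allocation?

11

Meeting every minimum uses 2+1+1+0+2+0 = 6 Mbps, leaving 49.
Highest revenue per Mbps first: Client F 20 > Client M 15 > Client W 12 > Client E 9 > Client X 8 > Client Y 6.
Client F: +17 to 19 (cap) — 32 left.
Client M takes 19 more to reach its cap of 20 — 13 left.
Client W takes 3 more to reach its cap of 3 — 10 left.
Client E: +10 (room for 13) → 11. Pool exhausted.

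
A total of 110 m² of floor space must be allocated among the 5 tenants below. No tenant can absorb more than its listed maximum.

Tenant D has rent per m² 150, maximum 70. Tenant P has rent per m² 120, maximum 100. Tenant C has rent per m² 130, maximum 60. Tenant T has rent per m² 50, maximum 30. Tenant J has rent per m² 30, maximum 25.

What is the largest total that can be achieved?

15700

Rank by rent per m²: Tenant D 150 > Tenant C 130 > Tenant P 120 > Tenant T 50 > Tenant J 30.
Tenant D: +70 to 70 (cap) → 40 left.
Only 40 left; Tenant C takes them to reach 40.
Total = 150×70 + 130×40 = 15700.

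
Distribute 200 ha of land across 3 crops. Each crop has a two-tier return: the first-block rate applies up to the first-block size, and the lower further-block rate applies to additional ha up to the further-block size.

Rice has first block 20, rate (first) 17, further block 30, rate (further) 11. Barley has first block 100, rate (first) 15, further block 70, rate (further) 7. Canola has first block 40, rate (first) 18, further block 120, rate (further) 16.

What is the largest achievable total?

Rank every tier by rate: Canola/first 18 > Rice/first 17 > Canola/second 16 > Barley/first 15 > Rice/second 11 > Barley/second 7.
Canola first at 18: fill all 40 ; 160 left.
Rice/first (17): +20 ; 140 left.
Canola/second (16): +120 ; 20 left.
Barley/first: +20 of 100 at 15; pool empty.
Total = 18×40 + 17×20 + 16×120 + 15×20 = 3280.

3280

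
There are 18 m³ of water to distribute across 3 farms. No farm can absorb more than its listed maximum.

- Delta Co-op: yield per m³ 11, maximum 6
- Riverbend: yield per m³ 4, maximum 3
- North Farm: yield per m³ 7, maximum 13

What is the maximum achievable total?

150

Rank by yield per m³: Delta Co-op 11 > North Farm 7 > Riverbend 4.
Delta Co-op takes 6 to reach its cap of 6 ; 12 left.
Only 12 left; North Farm takes them to reach 12.
Total = 11×6 + 7×12 = 150.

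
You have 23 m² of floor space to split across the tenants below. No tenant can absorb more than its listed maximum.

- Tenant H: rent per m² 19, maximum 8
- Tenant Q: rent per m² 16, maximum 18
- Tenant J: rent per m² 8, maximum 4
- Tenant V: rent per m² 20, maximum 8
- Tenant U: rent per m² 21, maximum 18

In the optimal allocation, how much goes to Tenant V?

5

Rank by rent per m²: Tenant U 21 > Tenant V 20 > Tenant H 19 > Tenant Q 16 > Tenant J 8.
Tenant U takes 18 to reach its cap of 18 ; 5 left.
Only 5 left; Tenant V takes them to reach 5.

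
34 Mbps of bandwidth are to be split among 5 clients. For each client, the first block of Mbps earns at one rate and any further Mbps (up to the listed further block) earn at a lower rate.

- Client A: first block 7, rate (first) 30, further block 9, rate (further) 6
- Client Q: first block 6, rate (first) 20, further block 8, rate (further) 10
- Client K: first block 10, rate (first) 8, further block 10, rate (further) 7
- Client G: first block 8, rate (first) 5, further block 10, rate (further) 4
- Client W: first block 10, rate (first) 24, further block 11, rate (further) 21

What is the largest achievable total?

Rank every tier by rate: Client A/first 30 > Client W/first 24 > Client W/second 21 > Client Q/first 20 > Client Q/second 10 > Client K/first 8 > Client K/second 7 > Client A/second 6 > Client G/first 5 > Client G/second 4.
Fill Client A first block (7 at 30) — 27 left.
Fill Client W first block (10 at 24) — 17 left.
Client W/second (21): +11 — 6 left.
Fill Client Q first block (6 at 20) — 0 left.
Total = 30×7 + 24×10 + 21×11 + 20×6 = 801.

801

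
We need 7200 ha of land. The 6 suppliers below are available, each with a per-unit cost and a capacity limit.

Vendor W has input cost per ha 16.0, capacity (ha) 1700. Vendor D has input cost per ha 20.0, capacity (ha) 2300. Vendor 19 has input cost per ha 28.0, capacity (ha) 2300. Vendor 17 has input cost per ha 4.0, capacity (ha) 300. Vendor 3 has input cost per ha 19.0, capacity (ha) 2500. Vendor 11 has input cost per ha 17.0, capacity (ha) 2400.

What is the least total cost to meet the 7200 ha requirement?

Cheapest first:
Vendor 17 (4.0): use full 300 — 6900 ha to go.
Take 1700 from Vendor W at 16.0 — need 5200 more.
Take 2400 from Vendor 11 at 17.0 — need 2800 more.
Take 2500 from Vendor 3 at 19.0 — need 300 more.
Vendor D (20.0): take the remaining 300 — done.
Vendor 19: unused.
Cost = 300×4.0 + 1700×16.0 + 2400×17.0 + 2500×19.0 + 300×20.0 = 122700.

122700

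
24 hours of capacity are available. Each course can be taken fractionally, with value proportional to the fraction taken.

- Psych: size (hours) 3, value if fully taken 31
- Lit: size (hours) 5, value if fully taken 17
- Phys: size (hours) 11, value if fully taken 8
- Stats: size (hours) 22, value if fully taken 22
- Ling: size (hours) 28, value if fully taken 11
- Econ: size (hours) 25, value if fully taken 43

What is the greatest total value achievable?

Sort by value density: Psych 31/3≈10.3, Lit 17/5≈3.4, Econ 43/25≈1.72, Stats 22/22≈1, Phys 8/11≈0.727, Ling 11/28≈0.393.
All 3 hours of Psych fit (value 31) — 21 remain.
Lit: take in full, 5 hours for value 17 — 16 left.
16 hours left: a 16/25 share of Econ gives 43×16/25 = 27.52.
Total value = 75.52.

75.52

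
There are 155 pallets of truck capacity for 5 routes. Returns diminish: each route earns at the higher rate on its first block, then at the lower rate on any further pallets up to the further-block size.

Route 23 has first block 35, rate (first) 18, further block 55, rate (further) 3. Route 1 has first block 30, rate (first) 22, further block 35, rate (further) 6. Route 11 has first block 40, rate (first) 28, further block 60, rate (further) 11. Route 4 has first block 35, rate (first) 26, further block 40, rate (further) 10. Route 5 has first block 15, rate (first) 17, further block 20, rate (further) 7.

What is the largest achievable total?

3575

Order all 10 blocks by rate: Route 11/tier1 28 > Route 4/tier1 26 > Route 1/tier1 22 > Route 23/tier1 18 > Route 5/tier1 17 > Route 11/tier2 11 > Route 4/tier2 10 > Route 5/tier2 7 > Route 1/tier2 6 > Route 23/tier2 3.
Fill Route 11 tier1 block (40 at 28) — 115 left.
Route 4 tier1 at 26: fill all 35 — 80 left.
Fill Route 1 tier1 block (30 at 22) — 50 left.
Route 23/tier1 (18): +35 — 15 left.
Route 5 tier1 at 17: fill all 15 — 0 left.
Total = 28×40 + 26×35 + 22×30 + 18×35 + 17×15 = 3575.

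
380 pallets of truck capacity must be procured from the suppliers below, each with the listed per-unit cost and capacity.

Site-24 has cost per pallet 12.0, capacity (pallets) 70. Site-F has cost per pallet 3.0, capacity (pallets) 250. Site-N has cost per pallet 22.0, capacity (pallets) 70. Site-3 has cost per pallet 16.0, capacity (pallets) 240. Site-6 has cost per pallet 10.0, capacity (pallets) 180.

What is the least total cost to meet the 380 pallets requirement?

2050

Use suppliers in increasing cost order.
Site-F (3.0): use full 250 — 130 pallets to go.
Site-6 at 10.0: take 130 of its 180 — requirement met.
Site-24, Site-3, Site-N: unused.
Cost = 250×3.0 + 130×10.0 = 2050.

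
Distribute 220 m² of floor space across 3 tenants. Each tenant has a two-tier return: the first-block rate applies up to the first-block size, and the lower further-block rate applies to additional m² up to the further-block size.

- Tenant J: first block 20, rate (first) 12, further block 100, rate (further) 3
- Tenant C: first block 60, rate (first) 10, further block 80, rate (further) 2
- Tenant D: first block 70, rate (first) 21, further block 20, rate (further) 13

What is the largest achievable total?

Treat each block as its own option and order by rate: Tenant D/tier1 21 > Tenant D/tier2 13 > Tenant J/tier1 12 > Tenant C/tier1 10 > Tenant J/tier2 3 > Tenant C/tier2 2.
Fill Tenant D tier1 block (70 at 21) → 150 left.
Tenant D tier2 at 13: fill all 20 → 130 left.
Tenant J/tier1 (12): +20 → 110 left.
Tenant C tier1 at 10: fill all 60 → 50 left.
50 remain; put them into Tenant J tier2 at 3.
Total = 21×70 + 13×20 + 12×20 + 10×60 + 3×50 = 2720.

2720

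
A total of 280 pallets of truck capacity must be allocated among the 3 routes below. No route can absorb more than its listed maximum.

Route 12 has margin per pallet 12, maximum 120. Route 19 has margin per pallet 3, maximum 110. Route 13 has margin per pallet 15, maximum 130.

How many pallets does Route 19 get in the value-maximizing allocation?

30

Highest margin per pallet first: Route 13 15 > Route 12 12 > Route 19 3.
Route 13 takes 130 to reach its cap of 130 ; 150 left.
Route 12: +120 to 120 (cap) ; 30 left.
Route 19 has room for 110 but only 30 remain, so it gets 30.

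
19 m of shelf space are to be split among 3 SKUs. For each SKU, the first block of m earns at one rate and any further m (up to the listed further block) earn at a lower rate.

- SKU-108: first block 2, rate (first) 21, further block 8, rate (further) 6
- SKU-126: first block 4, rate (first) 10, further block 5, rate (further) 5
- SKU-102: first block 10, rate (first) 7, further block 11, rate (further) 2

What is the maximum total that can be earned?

Order all 6 blocks by rate: SKU-108/tier1 21 > SKU-126/tier1 10 > SKU-102/tier1 7 > SKU-108/tier2 6 > SKU-126/tier2 5 > SKU-102/tier2 2.
Fill SKU-108 tier1 block (2 at 21) → 17 left.
SKU-126/tier1 (10): +4 → 13 left.
Fill SKU-102 tier1 block (10 at 7) → 3 left.
3 remain; put them into SKU-108 tier2 at 6.
Total = 21×2 + 10×4 + 7×10 + 6×3 = 170.

170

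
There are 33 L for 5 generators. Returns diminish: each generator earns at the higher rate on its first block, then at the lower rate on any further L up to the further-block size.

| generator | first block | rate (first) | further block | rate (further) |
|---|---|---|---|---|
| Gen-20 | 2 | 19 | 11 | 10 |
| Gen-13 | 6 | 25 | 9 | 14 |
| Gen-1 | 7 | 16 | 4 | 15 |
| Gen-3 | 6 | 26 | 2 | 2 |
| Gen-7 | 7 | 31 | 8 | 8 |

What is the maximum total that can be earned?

Order all 10 blocks by rate: Gen-7/T1 31 > Gen-3/T1 26 > Gen-13/T1 25 > Gen-20/T1 19 > Gen-1/T1 16 > Gen-1/T2 15 > Gen-13/T2 14 > Gen-20/T2 10 > Gen-7/T2 8 > Gen-3/T2 2.
Gen-7/T1 (31): +7 — 26 left.
Gen-3 T1 at 26: fill all 6 — 20 left.
Gen-13/T1 (25): +6 — 14 left.
Fill Gen-20 T1 block (2 at 19) — 12 left.
Gen-1 T1 at 16: fill all 7 — 5 left.
Gen-1/T2 (15): +4 — 1 left.
Gen-13/T2: +1 of 9 at 14; pool empty.
Total = 31×7 + 26×6 + 25×6 + 19×2 + 16×7 + 15×4 + 14×1 = 747.

747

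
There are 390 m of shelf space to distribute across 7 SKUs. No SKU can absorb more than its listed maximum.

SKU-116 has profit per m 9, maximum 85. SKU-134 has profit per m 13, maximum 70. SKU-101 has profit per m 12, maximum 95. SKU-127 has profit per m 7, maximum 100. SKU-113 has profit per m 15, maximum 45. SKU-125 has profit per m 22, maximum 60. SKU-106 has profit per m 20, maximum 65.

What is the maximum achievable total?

5840

Highest profit per m first: SKU-125 22 > SKU-106 20 > SKU-113 15 > SKU-134 13 > SKU-101 12 > SKU-116 9 > SKU-127 7.
Give SKU-125 60 to hit its cap of 60 ; 330 left.
Give SKU-106 65 to hit its cap of 65 ; 265 left.
Give SKU-113 45 to hit its cap of 45 ; 220 left.
SKU-134 takes 70 to reach its cap of 70 ; 150 left.
Give SKU-101 95 to hit its cap of 95 ; 55 left.
SKU-116: +55 (room for 85) → 55. Pool exhausted.
Total = 9×55 + 13×70 + 12×95 + 15×45 + 22×60 + 20×65 = 5840.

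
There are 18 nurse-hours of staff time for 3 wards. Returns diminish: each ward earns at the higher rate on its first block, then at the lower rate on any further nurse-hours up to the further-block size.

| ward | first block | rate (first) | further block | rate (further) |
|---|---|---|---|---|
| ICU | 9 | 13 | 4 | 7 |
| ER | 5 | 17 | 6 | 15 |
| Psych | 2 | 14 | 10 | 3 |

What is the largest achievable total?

268

Treat each block as its own option and order by rate: ER/tier1 17 > ER/tier2 15 > Psych/tier1 14 > ICU/tier1 13 > ICU/tier2 7 > Psych/tier2 3.
ER tier1 at 17: fill all 5 → 13 left.
Fill ER tier2 block (6 at 15) → 7 left.
Psych/tier1 (14): +2 → 5 left.
ICU/tier1: +5 of 9 at 13; pool empty.
Total = 17×5 + 15×6 + 14×2 + 13×5 = 268.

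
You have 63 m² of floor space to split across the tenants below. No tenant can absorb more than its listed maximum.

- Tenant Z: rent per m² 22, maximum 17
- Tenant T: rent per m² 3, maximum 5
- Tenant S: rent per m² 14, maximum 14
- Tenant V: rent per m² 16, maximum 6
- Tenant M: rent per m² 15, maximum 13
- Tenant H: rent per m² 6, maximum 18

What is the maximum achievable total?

939

Order the tenants by rent per m²: Tenant Z 22 > Tenant V 16 > Tenant M 15 > Tenant S 14 > Tenant H 6 > Tenant T 3.
Tenant Z takes 17 to reach its cap of 17 — 46 left.
Give Tenant V 6 to hit its cap of 6 — 40 left.
Tenant M: +13 to 13 (cap) — 27 left.
Tenant S: +14 to 14 (cap) — 13 left.
Tenant H: +13 (room for 18) → 13. Pool exhausted.
Total = 22×17 + 14×14 + 16×6 + 15×13 + 6×13 = 939.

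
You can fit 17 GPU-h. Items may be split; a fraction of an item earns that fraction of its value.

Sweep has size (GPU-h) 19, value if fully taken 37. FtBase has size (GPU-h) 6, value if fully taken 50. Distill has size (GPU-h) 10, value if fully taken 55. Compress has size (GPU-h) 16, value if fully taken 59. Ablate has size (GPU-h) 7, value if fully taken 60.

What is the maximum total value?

Sort by value density: Ablate 60/7≈8.57, FtBase 50/6≈8.33, Distill 55/10≈5.5, Compress 59/16≈3.69, Sweep 37/19≈1.95.
All 7 GPU-h of Ablate fit (value 60) → 10 remain.
Take all of FtBase (6 GPU-h, value 50) → 4 GPU-h left.
4 GPU-h left: a 4/10 share of Distill gives 55×4/10 = 22.
Total value = 132.

132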